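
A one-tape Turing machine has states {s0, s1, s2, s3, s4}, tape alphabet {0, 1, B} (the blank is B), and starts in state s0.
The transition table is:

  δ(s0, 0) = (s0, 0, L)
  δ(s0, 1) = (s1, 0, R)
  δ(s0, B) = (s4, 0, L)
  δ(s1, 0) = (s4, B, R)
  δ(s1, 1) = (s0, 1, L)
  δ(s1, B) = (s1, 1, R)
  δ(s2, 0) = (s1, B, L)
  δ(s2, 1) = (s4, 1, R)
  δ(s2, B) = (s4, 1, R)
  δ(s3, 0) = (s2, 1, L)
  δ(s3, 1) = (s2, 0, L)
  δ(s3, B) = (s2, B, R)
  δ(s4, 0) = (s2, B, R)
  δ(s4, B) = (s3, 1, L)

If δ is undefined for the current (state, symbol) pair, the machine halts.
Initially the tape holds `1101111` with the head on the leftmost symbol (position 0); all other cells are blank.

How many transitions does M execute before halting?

s0 | BBB[1]101111   read 1 → write 0, move R, go to s1
s1 | BBB0[1]01111   read 1 → write 1, move L, go to s0
s0 | BBB[0]101111   read 0 → write 0, move L, go to s0
s0 | BB[B]0101111   read B → write 0, move L, go to s4
s4 | B[B]00101111   read B → write 1, move L, go to s3
s3 | [B]100101111   read B → write B, move R, go to s2
s2 | B[1]00101111   read 1 → write 1, move R, go to s4
s4 | B1[0]0101111   read 0 → write B, move R, go to s2
s2 | B1B[0]101111   read 0 → write B, move L, go to s1
s1 | B1[B]B101111   read B → write 1, move R, go to s1
s1 | B11[B]101111   read B → write 1, move R, go to s1
s1 | B111[1]01111   read 1 → write 1, move L, go to s0
s0 | B11[1]101111   read 1 → write 0, move R, go to s1
s1 | B110[1]01111   read 1 → write 1, move L, go to s0
s0 | B11[0]101111   read 0 → write 0, move L, go to s0
s0 | B1[1]0101111   read 1 → write 0, move R, go to s1
s1 | B10[0]101111   read 0 → write B, move R, go to s4
s4 | B10B[1]01111
M halts after 17 transitions.

17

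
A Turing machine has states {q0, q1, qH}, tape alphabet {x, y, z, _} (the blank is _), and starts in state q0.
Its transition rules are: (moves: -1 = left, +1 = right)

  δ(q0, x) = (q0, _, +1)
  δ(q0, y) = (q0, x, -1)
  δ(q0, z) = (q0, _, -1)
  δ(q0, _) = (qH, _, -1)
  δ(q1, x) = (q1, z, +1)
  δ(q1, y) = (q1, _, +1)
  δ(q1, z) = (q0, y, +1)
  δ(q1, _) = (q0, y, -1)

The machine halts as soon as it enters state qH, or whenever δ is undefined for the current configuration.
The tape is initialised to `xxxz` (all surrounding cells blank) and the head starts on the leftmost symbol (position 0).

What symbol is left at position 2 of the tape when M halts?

_

q0 | [x]xxz   read x → write _, move +1, go to q0
q0 | _[x]xz   read x → write _, move +1, go to q0
q0 | __[x]z   read x → write _, move +1, go to q0
q0 | ___[z]   read z → write _, move -1, go to q0
q0 | __[_]_   read _ → write _, move -1, go to qH
qH | _[_]__
Cell 2 holds _ when M halts.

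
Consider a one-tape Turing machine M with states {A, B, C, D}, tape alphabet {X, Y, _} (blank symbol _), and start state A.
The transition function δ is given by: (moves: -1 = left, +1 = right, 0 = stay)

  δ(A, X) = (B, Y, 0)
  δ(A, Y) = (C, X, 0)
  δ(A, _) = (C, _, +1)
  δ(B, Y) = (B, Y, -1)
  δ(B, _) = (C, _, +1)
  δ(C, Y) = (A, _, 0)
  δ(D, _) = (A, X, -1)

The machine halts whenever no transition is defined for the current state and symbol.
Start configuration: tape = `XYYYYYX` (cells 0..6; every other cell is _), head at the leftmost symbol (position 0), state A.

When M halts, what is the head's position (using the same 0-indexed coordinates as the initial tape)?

state=A head=0 tape=_[X]YYYYYX   (A,X)→(B,Y,0)
state=B head=0 tape=_[Y]YYYYYX   (B,Y)→(B,Y,-1)
state=B head=-1 tape=[_]YYYYYYX   (B,_)→(C,_,+1)
state=C head=0 tape=_[Y]YYYYYX   (C,Y)→(A,_,0)
state=A head=0 tape=_[_]YYYYYX   (A,_)→(C,_,+1)
state=C head=1 tape=__[Y]YYYYX   (C,Y)→(A,_,0)
state=A head=1 tape=__[_]YYYYX   (A,_)→(C,_,+1)
state=C head=2 tape=___[Y]YYYX   (C,Y)→(A,_,0)
state=A head=2 tape=___[_]YYYX   (A,_)→(C,_,+1)
state=C head=3 tape=____[Y]YYX   (C,Y)→(A,_,0)
state=A head=3 tape=____[_]YYX   (A,_)→(C,_,+1)
state=C head=4 tape=_____[Y]YX   (C,Y)→(A,_,0)
state=A head=4 tape=_____[_]YX   (A,_)→(C,_,+1)
state=C head=5 tape=______[Y]X   (C,Y)→(A,_,0)
state=A head=5 tape=______[_]X   (A,_)→(C,_,+1)
state=C head=6 tape=_______[X]
At halt the head is at cell 6.

6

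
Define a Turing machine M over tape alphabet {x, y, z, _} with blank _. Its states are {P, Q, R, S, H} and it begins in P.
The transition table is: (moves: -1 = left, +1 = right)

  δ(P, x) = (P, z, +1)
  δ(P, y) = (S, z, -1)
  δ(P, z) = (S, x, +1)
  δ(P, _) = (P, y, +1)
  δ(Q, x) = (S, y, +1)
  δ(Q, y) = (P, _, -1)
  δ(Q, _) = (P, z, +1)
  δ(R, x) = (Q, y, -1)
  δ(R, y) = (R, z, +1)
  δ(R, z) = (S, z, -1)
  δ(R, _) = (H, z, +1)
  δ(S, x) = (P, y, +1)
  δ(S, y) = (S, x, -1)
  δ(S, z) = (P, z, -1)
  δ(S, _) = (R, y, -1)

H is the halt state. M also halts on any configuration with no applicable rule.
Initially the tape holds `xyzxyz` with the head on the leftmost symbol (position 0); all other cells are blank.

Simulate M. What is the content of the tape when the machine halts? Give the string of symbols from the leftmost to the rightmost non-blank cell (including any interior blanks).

yzzyzzyy

state=P head=0 tape=_[x]yzxyz_   (P,x)→(P,z,+1)
state=P head=1 tape=_z[y]zxyz_   (P,y)→(S,z,-1)
state=S head=0 tape=_[z]zzxyz_   (S,z)→(P,z,-1)
state=P head=-1 tape=[_]zzzxyz_   (P,_)→(P,y,+1)
state=P head=0 tape=y[z]zzxyz_   (P,z)→(S,x,+1)
state=S head=1 tape=yx[z]zxyz_   (S,z)→(P,z,-1)
state=P head=0 tape=y[x]zzxyz_   (P,x)→(P,z,+1)
state=P head=1 tape=yz[z]zxyz_   (P,z)→(S,x,+1)
state=S head=2 tape=yzx[z]xyz_   (S,z)→(P,z,-1)
state=P head=1 tape=yz[x]zxyz_   (P,x)→(P,z,+1)
state=P head=2 tape=yzz[z]xyz_   (P,z)→(S,x,+1)
state=S head=3 tape=yzzx[x]yz_   (S,x)→(P,y,+1)
state=P head=4 tape=yzzxy[y]z_   (P,y)→(S,z,-1)
state=S head=3 tape=yzzx[y]zz_   (S,y)→(S,x,-1)
state=S head=2 tape=yzz[x]xzz_   (S,x)→(P,y,+1)
state=P head=3 tape=yzzy[x]zz_   (P,x)→(P,z,+1)
state=P head=4 tape=yzzyz[z]z_   (P,z)→(S,x,+1)
state=S head=5 tape=yzzyzx[z]_   (S,z)→(P,z,-1)
state=P head=4 tape=yzzyz[x]z_   (P,x)→(P,z,+1)
state=P head=5 tape=yzzyzz[z]_   (P,z)→(S,x,+1)
state=S head=6 tape=yzzyzzx[_]   (S,_)→(R,y,-1)
state=R head=5 tape=yzzyzz[x]y   (R,x)→(Q,y,-1)
state=Q head=4 tape=yzzyz[z]yy
The non-blank tape span at halt is yzzyzzyy.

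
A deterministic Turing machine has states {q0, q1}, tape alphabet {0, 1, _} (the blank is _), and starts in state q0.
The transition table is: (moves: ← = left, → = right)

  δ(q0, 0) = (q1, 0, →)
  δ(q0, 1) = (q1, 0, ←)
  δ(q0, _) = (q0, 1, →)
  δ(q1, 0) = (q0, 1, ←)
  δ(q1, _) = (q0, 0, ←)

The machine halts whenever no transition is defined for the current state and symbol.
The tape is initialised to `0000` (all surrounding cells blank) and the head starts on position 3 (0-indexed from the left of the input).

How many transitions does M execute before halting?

q0 | 000[0]_   read 0 → write 0, move →, go to q1
q1 | 0000[_]   read _ → write 0, move ←, go to q0
q0 | 000[0]0   read 0 → write 0, move →, go to q1
q1 | 0000[0]   read 0 → write 1, move ←, go to q0
q0 | 000[0]1   read 0 → write 0, move →, go to q1
q1 | 0000[1]
M halts after 5 transitions.

5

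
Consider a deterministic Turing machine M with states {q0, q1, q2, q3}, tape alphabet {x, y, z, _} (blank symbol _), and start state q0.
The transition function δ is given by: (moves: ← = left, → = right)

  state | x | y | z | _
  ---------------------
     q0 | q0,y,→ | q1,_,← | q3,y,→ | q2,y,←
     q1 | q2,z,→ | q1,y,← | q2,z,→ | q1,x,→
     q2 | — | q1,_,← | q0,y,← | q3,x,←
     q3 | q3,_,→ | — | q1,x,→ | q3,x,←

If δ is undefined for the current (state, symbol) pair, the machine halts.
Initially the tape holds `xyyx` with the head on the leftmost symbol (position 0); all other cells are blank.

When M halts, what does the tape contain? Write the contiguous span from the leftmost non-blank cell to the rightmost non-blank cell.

q0 | _[x]yyx   read x → write y, move →, go to q0
q0 | _y[y]yx   read y → write _, move ←, go to q1
q1 | _[y]_yx   read y → write y, move ←, go to q1
q1 | [_]y_yx   read _ → write x, move →, go to q1
q1 | x[y]_yx   read y → write y, move ←, go to q1
q1 | [x]y_yx   read x → write z, move →, go to q2
q2 | z[y]_yx   read y → write _, move ←, go to q1
q1 | [z]__yx   read z → write z, move →, go to q2
q2 | z[_]_yx   read _ → write x, move ←, go to q3
q3 | [z]x_yx   read z → write x, move →, go to q1
q1 | x[x]_yx   read x → write z, move →, go to q2
q2 | xz[_]yx   read _ → write x, move ←, go to q3
q3 | x[z]xyx   read z → write x, move →, go to q1
q1 | xx[x]yx   read x → write z, move →, go to q2
q2 | xxz[y]x   read y → write _, move ←, go to q1
q1 | xx[z]_x   read z → write z, move →, go to q2
q2 | xxz[_]x   read _ → write x, move ←, go to q3
q3 | xx[z]xx   read z → write x, move →, go to q1
q1 | xxx[x]x   read x → write z, move →, go to q2
q2 | xxxz[x]
The non-blank tape span at halt is xxxzx.

xxxzx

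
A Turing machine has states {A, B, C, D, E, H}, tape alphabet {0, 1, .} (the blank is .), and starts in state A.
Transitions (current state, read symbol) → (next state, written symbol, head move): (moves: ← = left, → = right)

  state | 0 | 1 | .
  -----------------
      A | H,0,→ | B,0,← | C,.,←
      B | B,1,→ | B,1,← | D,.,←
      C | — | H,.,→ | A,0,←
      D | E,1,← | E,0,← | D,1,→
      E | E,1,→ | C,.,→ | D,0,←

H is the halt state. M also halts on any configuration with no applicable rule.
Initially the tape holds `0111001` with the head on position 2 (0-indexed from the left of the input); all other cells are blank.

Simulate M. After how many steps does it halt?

A | ..01[1]1001   read 1 → write 0, move ←, go to B
B | ..0[1]01001   read 1 → write 1, move ←, go to B
B | ..[0]101001   read 0 → write 1, move →, go to B
B | ..1[1]01001   read 1 → write 1, move ←, go to B
B | ..[1]101001   read 1 → write 1, move ←, go to B
B | .[.]1101001   read . → write ., move ←, go to D
D | [.].1101001   read . → write 1, move →, go to D
D | 1[.]1101001   read . → write 1, move →, go to D
D | 11[1]101001   read 1 → write 0, move ←, go to E
E | 1[1]0101001   read 1 → write ., move →, go to C
C | 1.[0]101001
M halts after 10 transitions.

10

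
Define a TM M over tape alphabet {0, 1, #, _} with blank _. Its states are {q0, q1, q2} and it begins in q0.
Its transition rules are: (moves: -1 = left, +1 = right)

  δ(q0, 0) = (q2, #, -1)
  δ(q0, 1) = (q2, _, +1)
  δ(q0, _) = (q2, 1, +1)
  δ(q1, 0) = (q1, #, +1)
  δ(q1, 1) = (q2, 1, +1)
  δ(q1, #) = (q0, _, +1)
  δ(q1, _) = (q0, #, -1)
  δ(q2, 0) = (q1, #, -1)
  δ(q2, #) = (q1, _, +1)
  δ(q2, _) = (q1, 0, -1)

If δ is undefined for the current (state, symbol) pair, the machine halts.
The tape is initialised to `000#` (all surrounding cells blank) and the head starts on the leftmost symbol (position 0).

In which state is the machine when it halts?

state=q0 head=0 tape=___[0]00#   (q0,0)→(q2,#,-1)
state=q2 head=-1 tape=__[_]#00#   (q2,_)→(q1,0,-1)
state=q1 head=-2 tape=_[_]0#00#   (q1,_)→(q0,#,-1)
state=q0 head=-3 tape=[_]#0#00#   (q0,_)→(q2,1,+1)
state=q2 head=-2 tape=1[#]0#00#   (q2,#)→(q1,_,+1)
state=q1 head=-1 tape=1_[0]#00#   (q1,0)→(q1,#,+1)
state=q1 head=0 tape=1_#[#]00#   (q1,#)→(q0,_,+1)
state=q0 head=1 tape=1_#_[0]0#   (q0,0)→(q2,#,-1)
state=q2 head=0 tape=1_#[_]#0#   (q2,_)→(q1,0,-1)
state=q1 head=-1 tape=1_[#]0#0#   (q1,#)→(q0,_,+1)
state=q0 head=0 tape=1__[0]#0#   (q0,0)→(q2,#,-1)
state=q2 head=-1 tape=1_[_]##0#   (q2,_)→(q1,0,-1)
state=q1 head=-2 tape=1[_]0##0#   (q1,_)→(q0,#,-1)
state=q0 head=-3 tape=[1]#0##0#   (q0,1)→(q2,_,+1)
state=q2 head=-2 tape=_[#]0##0#   (q2,#)→(q1,_,+1)
state=q1 head=-1 tape=__[0]##0#   (q1,0)→(q1,#,+1)
state=q1 head=0 tape=__#[#]#0#   (q1,#)→(q0,_,+1)
state=q0 head=1 tape=__#_[#]0#
No transition is defined for (q0, #); M halts in state q0.

q0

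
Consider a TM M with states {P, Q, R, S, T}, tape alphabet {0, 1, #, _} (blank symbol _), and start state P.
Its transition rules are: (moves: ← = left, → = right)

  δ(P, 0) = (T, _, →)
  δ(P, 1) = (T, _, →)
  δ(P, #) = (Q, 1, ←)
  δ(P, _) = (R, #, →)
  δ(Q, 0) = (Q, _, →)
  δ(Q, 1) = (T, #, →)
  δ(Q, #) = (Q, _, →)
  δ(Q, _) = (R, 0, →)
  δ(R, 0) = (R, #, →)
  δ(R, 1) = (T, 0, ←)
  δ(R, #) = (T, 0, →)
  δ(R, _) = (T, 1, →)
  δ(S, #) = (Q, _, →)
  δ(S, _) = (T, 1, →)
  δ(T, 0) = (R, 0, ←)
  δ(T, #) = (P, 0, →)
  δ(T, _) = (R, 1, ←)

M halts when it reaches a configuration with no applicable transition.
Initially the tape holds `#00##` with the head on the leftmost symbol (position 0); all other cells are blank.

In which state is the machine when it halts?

T

P | ____[#]00##   read # → write 1, move ←, go to Q
Q | ___[_]100##   read _ → write 0, move →, go to R
R | ___0[1]00##   read 1 → write 0, move ←, go to T
T | ___[0]000##   read 0 → write 0, move ←, go to R
R | __[_]0000##   read _ → write 1, move →, go to T
T | __1[0]000##   read 0 → write 0, move ←, go to R
R | __[1]0000##   read 1 → write 0, move ←, go to T
T | _[_]00000##   read _ → write 1, move ←, go to R
R | [_]100000##   read _ → write 1, move →, go to T
T | 1[1]00000##
No transition is defined for (T, 1); M halts in state T.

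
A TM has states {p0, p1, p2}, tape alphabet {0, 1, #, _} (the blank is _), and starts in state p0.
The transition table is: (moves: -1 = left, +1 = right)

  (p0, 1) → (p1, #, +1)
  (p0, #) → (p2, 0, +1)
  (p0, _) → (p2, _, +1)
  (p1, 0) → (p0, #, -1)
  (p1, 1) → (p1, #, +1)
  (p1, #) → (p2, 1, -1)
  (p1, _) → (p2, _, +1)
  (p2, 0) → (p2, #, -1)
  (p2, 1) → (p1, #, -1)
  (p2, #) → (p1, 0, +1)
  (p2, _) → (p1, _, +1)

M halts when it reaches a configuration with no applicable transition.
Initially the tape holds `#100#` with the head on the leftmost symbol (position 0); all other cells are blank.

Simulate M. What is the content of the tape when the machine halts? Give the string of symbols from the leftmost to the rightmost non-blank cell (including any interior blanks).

#00##

state=p0 head=0 tape=_[#]100#   (p0,#)→(p2,0,+1)
state=p2 head=1 tape=_0[1]00#   (p2,1)→(p1,#,-1)
state=p1 head=0 tape=_[0]#00#   (p1,0)→(p0,#,-1)
state=p0 head=-1 tape=[_]##00#   (p0,_)→(p2,_,+1)
state=p2 head=0 tape=_[#]#00#   (p2,#)→(p1,0,+1)
state=p1 head=1 tape=_0[#]00#   (p1,#)→(p2,1,-1)
state=p2 head=0 tape=_[0]100#   (p2,0)→(p2,#,-1)
state=p2 head=-1 tape=[_]#100#   (p2,_)→(p1,_,+1)
state=p1 head=0 tape=_[#]100#   (p1,#)→(p2,1,-1)
state=p2 head=-1 tape=[_]1100#   (p2,_)→(p1,_,+1)
state=p1 head=0 tape=_[1]100#   (p1,1)→(p1,#,+1)
state=p1 head=1 tape=_#[1]00#   (p1,1)→(p1,#,+1)
state=p1 head=2 tape=_##[0]0#   (p1,0)→(p0,#,-1)
state=p0 head=1 tape=_#[#]#0#   (p0,#)→(p2,0,+1)
state=p2 head=2 tape=_#0[#]0#   (p2,#)→(p1,0,+1)
state=p1 head=3 tape=_#00[0]#   (p1,0)→(p0,#,-1)
state=p0 head=2 tape=_#0[0]##
The non-blank tape span at halt is #00##.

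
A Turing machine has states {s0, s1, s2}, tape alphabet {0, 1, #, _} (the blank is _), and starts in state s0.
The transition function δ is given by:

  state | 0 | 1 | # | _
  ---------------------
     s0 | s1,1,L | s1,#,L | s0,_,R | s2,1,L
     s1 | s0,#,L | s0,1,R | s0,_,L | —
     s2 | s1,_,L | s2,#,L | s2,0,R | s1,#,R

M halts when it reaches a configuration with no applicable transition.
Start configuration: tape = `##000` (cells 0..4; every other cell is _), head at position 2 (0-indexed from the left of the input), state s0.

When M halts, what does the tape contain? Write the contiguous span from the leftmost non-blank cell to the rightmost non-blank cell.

#1_10

s0 | ##[0]00   read 0 → write 1, move L, go to s1
s1 | #[#]100   read # → write _, move L, go to s0
s0 | [#]_100   read # → write _, move R, go to s0
s0 | _[_]100   read _ → write 1, move L, go to s2
s2 | [_]1100   read _ → write #, move R, go to s1
s1 | #[1]100   read 1 → write 1, move R, go to s0
s0 | #1[1]00   read 1 → write #, move L, go to s1
s1 | #[1]#00   read 1 → write 1, move R, go to s0
s0 | #1[#]00   read # → write _, move R, go to s0
s0 | #1_[0]0   read 0 → write 1, move L, go to s1
s1 | #1[_]10
The non-blank tape span at halt is #1_10.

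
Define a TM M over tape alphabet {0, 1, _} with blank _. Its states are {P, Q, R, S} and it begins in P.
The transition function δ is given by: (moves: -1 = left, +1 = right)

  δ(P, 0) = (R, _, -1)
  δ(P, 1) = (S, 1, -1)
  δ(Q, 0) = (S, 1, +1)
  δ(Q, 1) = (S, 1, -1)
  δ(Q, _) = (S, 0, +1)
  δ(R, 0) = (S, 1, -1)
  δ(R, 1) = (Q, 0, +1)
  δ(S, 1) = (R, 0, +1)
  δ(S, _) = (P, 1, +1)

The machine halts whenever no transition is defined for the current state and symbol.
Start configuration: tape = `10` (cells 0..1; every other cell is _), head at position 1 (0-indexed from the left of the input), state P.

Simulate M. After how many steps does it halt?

P | 1[0]__   read 0 → write _, move -1, go to R
R | [1]___   read 1 → write 0, move +1, go to Q
Q | 0[_]__   read _ → write 0, move +1, go to S
S | 00[_]_   read _ → write 1, move +1, go to P
P | 001[_]
M halts after 4 transitions.

4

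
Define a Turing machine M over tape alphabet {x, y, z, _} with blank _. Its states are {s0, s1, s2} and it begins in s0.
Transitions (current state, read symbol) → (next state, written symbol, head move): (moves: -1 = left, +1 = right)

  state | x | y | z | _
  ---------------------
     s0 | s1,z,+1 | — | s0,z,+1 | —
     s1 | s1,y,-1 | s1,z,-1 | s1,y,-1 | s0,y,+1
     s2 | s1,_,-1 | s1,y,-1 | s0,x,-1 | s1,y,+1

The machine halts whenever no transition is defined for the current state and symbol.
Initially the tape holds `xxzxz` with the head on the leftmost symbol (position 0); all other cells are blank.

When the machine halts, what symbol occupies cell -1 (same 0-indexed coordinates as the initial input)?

state=s0 head=0 tape=_[x]xzxz   (s0,x)→(s1,z,+1)
state=s1 head=1 tape=_z[x]zxz   (s1,x)→(s1,y,-1)
state=s1 head=0 tape=_[z]yzxz   (s1,z)→(s1,y,-1)
state=s1 head=-1 tape=[_]yyzxz   (s1,_)→(s0,y,+1)
state=s0 head=0 tape=y[y]yzxz
Cell -1 holds y when M halts.

y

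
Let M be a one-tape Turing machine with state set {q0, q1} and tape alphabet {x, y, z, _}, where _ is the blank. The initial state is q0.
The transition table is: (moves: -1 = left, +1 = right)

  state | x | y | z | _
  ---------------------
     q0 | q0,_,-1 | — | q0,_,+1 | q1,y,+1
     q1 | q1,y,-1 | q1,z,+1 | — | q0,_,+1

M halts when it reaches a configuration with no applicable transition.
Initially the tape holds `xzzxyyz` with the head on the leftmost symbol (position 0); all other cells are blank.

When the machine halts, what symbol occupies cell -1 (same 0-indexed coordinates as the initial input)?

q0 | _[x]zzxyyz   read x → write _, move -1, go to q0
q0 | [_]_zzxyyz   read _ → write y, move +1, go to q1
q1 | y[_]zzxyyz   read _ → write _, move +1, go to q0
q0 | y_[z]zxyyz   read z → write _, move +1, go to q0
q0 | y__[z]xyyz   read z → write _, move +1, go to q0
q0 | y___[x]yyz   read x → write _, move -1, go to q0
q0 | y__[_]_yyz   read _ → write y, move +1, go to q1
q1 | y__y[_]yyz   read _ → write _, move +1, go to q0
q0 | y__y_[y]yz
Cell -1 holds y when M halts.

y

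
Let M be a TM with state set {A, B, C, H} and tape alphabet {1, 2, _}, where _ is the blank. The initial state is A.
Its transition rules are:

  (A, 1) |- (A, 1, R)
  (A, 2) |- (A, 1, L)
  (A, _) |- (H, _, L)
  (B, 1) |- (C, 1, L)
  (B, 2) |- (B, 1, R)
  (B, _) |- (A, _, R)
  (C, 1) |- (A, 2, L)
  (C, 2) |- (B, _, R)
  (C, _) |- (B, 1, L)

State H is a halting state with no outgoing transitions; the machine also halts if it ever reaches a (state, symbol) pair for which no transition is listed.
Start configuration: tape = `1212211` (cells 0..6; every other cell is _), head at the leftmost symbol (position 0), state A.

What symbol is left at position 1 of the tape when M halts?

1

state=A head=0 tape=[1]212211_   (A,1)→(A,1,R)
state=A head=1 tape=1[2]12211_   (A,2)→(A,1,L)
state=A head=0 tape=[1]112211_   (A,1)→(A,1,R)
state=A head=1 tape=1[1]12211_   (A,1)→(A,1,R)
state=A head=2 tape=11[1]2211_   (A,1)→(A,1,R)
state=A head=3 tape=111[2]211_   (A,2)→(A,1,L)
state=A head=2 tape=11[1]1211_   (A,1)→(A,1,R)
state=A head=3 tape=111[1]211_   (A,1)→(A,1,R)
state=A head=4 tape=1111[2]11_   (A,2)→(A,1,L)
state=A head=3 tape=111[1]111_   (A,1)→(A,1,R)
state=A head=4 tape=1111[1]11_   (A,1)→(A,1,R)
state=A head=5 tape=11111[1]1_   (A,1)→(A,1,R)
state=A head=6 tape=111111[1]_   (A,1)→(A,1,R)
state=A head=7 tape=1111111[_]   (A,_)→(H,_,L)
state=H head=6 tape=111111[1]_
Cell 1 holds 1 when M halts.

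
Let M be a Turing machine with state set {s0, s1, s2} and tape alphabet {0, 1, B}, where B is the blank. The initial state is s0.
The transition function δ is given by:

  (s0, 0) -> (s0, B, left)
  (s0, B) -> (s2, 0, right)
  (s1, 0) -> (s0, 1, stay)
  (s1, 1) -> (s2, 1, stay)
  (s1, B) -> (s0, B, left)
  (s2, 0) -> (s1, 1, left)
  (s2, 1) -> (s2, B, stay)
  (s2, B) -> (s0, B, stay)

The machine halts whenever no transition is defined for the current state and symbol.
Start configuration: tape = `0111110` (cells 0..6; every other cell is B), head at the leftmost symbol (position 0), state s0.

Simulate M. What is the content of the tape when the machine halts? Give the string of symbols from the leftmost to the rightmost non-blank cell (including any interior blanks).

00000011

state=s0 head=0 tape=B[0]111110   (s0,0)→(s0,B,left)
state=s0 head=-1 tape=[B]B111110   (s0,B)→(s2,0,right)
state=s2 head=0 tape=0[B]111110   (s2,B)→(s0,B,stay)
state=s0 head=0 tape=0[B]111110   (s0,B)→(s2,0,right)
state=s2 head=1 tape=00[1]11110   (s2,1)→(s2,B,stay)
state=s2 head=1 tape=00[B]11110   (s2,B)→(s0,B,stay)
state=s0 head=1 tape=00[B]11110   (s0,B)→(s2,0,right)
state=s2 head=2 tape=000[1]1110   (s2,1)→(s2,B,stay)
state=s2 head=2 tape=000[B]1110   (s2,B)→(s0,B,stay)
state=s0 head=2 tape=000[B]1110   (s0,B)→(s2,0,right)
state=s2 head=3 tape=0000[1]110   (s2,1)→(s2,B,stay)
state=s2 head=3 tape=0000[B]110   (s2,B)→(s0,B,stay)
state=s0 head=3 tape=0000[B]110   (s0,B)→(s2,0,right)
state=s2 head=4 tape=00000[1]10   (s2,1)→(s2,B,stay)
state=s2 head=4 tape=00000[B]10   (s2,B)→(s0,B,stay)
state=s0 head=4 tape=00000[B]10   (s0,B)→(s2,0,right)
state=s2 head=5 tape=000000[1]0   (s2,1)→(s2,B,stay)
state=s2 head=5 tape=000000[B]0   (s2,B)→(s0,B,stay)
state=s0 head=5 tape=000000[B]0   (s0,B)→(s2,0,right)
state=s2 head=6 tape=0000000[0]   (s2,0)→(s1,1,left)
state=s1 head=5 tape=000000[0]1   (s1,0)→(s0,1,stay)
state=s0 head=5 tape=000000[1]1
The non-blank tape span at halt is 00000011.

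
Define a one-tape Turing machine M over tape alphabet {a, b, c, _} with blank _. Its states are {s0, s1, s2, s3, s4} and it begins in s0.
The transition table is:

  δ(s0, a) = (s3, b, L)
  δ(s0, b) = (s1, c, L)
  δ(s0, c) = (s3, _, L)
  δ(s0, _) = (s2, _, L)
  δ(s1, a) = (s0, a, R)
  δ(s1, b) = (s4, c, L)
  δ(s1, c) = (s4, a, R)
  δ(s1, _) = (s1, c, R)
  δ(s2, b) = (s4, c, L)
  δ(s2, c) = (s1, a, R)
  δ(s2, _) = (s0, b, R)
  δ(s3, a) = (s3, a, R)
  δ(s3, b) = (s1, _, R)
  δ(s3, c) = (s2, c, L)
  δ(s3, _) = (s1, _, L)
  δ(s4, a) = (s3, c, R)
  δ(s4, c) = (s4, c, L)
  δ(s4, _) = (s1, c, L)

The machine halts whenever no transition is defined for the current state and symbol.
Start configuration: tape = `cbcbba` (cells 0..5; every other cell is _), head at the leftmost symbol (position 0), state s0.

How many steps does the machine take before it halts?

s0 | ____[c]bcbba   read c → write _, move L, go to s3
s3 | ___[_]_bcbba   read _ → write _, move L, go to s1
s1 | __[_]__bcbba   read _ → write c, move R, go to s1
s1 | __c[_]_bcbba   read _ → write c, move R, go to s1
s1 | __cc[_]bcbba   read _ → write c, move R, go to s1
s1 | __ccc[b]cbba   read b → write c, move L, go to s4
s4 | __cc[c]ccbba   read c → write c, move L, go to s4
s4 | __c[c]cccbba   read c → write c, move L, go to s4
s4 | __[c]ccccbba   read c → write c, move L, go to s4
s4 | _[_]cccccbba   read _ → write c, move L, go to s1
s1 | [_]ccccccbba   read _ → write c, move R, go to s1
s1 | c[c]cccccbba   read c → write a, move R, go to s4
s4 | ca[c]ccccbba   read c → write c, move L, go to s4
s4 | c[a]cccccbba   read a → write c, move R, go to s3
s3 | cc[c]ccccbba   read c → write c, move L, go to s2
s2 | c[c]cccccbba   read c → write a, move R, go to s1
s1 | ca[c]ccccbba   read c → write a, move R, go to s4
s4 | caa[c]cccbba   read c → write c, move L, go to s4
s4 | ca[a]ccccbba   read a → write c, move R, go to s3
s3 | cac[c]cccbba   read c → write c, move L, go to s2
s2 | ca[c]ccccbba   read c → write a, move R, go to s1
s1 | caa[c]cccbba   read c → write a, move R, go to s4
s4 | caaa[c]ccbba   read c → write c, move L, go to s4
s4 | caa[a]cccbba   read a → write c, move R, go to s3
s3 | caac[c]ccbba   read c → write c, move L, go to s2
s2 | caa[c]cccbba   read c → write a, move R, go to s1
s1 | caaa[c]ccbba   read c → write a, move R, go to s4
s4 | caaaa[c]cbba   read c → write c, move L, go to s4
s4 | caaa[a]ccbba   read a → write c, move R, go to s3
s3 | caaac[c]cbba   read c → write c, move L, go to s2
s2 | caaa[c]ccbba   read c → write a, move R, go to s1
s1 | caaaa[c]cbba   read c → write a, move R, go to s4
s4 | caaaaa[c]bba   read c → write c, move L, go to s4
s4 | caaaa[a]cbba   read a → write c, move R, go to s3
s3 | caaaac[c]bba   read c → write c, move L, go to s2
s2 | caaaa[c]cbba   read c → write a, move R, go to s1
s1 | caaaaa[c]bba   read c → write a, move R, go to s4
s4 | caaaaaa[b]ba
M halts after 37 transitions.

37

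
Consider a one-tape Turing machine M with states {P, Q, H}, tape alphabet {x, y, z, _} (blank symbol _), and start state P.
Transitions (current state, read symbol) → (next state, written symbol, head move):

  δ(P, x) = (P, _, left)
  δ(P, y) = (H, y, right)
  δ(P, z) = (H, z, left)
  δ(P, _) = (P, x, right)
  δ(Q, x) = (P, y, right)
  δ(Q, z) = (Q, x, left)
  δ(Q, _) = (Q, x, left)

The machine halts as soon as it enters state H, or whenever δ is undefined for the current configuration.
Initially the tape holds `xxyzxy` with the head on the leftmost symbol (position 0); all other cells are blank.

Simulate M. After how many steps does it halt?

11

state=P head=0 tape=__[x]xyzxy   (P,x)→(P,_,left)
state=P head=-1 tape=_[_]_xyzxy   (P,_)→(P,x,right)
state=P head=0 tape=_x[_]xyzxy   (P,_)→(P,x,right)
state=P head=1 tape=_xx[x]yzxy   (P,x)→(P,_,left)
state=P head=0 tape=_x[x]_yzxy   (P,x)→(P,_,left)
state=P head=-1 tape=_[x]__yzxy   (P,x)→(P,_,left)
state=P head=-2 tape=[_]___yzxy   (P,_)→(P,x,right)
state=P head=-1 tape=x[_]__yzxy   (P,_)→(P,x,right)
state=P head=0 tape=xx[_]_yzxy   (P,_)→(P,x,right)
state=P head=1 tape=xxx[_]yzxy   (P,_)→(P,x,right)
state=P head=2 tape=xxxx[y]zxy   (P,y)→(H,y,right)
state=H head=3 tape=xxxxy[z]xy
M halts after 11 transitions.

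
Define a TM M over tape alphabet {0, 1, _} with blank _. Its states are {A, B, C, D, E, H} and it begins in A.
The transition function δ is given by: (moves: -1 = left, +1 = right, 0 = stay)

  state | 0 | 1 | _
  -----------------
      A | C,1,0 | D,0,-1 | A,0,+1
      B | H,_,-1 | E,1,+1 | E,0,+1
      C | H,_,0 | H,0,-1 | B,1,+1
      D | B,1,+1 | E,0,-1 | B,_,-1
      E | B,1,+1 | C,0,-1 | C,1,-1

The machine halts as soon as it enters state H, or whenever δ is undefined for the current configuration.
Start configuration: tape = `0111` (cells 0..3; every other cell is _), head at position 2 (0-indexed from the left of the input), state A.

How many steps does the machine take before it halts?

state=A head=2 tape=01[1]1   (A,1)→(D,0,-1)
state=D head=1 tape=0[1]01   (D,1)→(E,0,-1)
state=E head=0 tape=[0]001   (E,0)→(B,1,+1)
state=B head=1 tape=1[0]01   (B,0)→(H,_,-1)
state=H head=0 tape=[1]_01
M halts after 4 transitions.

4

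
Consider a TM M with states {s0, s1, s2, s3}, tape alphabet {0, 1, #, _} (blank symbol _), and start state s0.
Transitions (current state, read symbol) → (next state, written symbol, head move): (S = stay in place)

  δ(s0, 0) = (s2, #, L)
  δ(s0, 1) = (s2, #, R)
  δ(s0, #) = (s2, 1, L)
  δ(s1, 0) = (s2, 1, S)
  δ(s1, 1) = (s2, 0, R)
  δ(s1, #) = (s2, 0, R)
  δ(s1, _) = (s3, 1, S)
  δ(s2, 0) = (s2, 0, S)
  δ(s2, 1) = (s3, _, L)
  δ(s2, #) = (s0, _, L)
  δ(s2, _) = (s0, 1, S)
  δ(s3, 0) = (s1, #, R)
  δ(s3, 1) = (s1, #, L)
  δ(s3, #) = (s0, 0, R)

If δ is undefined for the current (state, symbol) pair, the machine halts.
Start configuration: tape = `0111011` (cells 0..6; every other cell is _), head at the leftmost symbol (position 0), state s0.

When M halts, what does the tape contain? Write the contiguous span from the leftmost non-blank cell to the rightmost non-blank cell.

0__111011

state=s0 head=0 tape=__[0]111011   (s0,0)→(s2,#,L)
state=s2 head=-1 tape=_[_]#111011   (s2,_)→(s0,1,S)
state=s0 head=-1 tape=_[1]#111011   (s0,1)→(s2,#,R)
state=s2 head=0 tape=_#[#]111011   (s2,#)→(s0,_,L)
state=s0 head=-1 tape=_[#]_111011   (s0,#)→(s2,1,L)
state=s2 head=-2 tape=[_]1_111011   (s2,_)→(s0,1,S)
state=s0 head=-2 tape=[1]1_111011   (s0,1)→(s2,#,R)
state=s2 head=-1 tape=#[1]_111011   (s2,1)→(s3,_,L)
state=s3 head=-2 tape=[#]__111011   (s3,#)→(s0,0,R)
state=s0 head=-1 tape=0[_]_111011
The non-blank tape span at halt is 0__111011.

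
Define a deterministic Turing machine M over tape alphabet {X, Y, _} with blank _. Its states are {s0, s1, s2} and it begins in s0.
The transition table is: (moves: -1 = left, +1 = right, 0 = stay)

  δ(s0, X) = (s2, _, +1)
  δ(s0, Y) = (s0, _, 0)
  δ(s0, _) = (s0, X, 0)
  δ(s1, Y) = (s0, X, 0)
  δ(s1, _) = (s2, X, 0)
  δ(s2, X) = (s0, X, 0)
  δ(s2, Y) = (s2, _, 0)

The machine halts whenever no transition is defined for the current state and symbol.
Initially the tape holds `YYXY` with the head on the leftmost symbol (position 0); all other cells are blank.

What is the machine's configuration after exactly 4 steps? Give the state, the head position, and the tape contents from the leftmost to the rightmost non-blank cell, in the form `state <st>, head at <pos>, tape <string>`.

state=s0 head=0 tape=[Y]YXY   (s0,Y)→(s0,_,0)
state=s0 head=0 tape=[_]YXY   (s0,_)→(s0,X,0)
state=s0 head=0 tape=[X]YXY   (s0,X)→(s2,_,+1)
state=s2 head=1 tape=_[Y]XY   (s2,Y)→(s2,_,0)
state=s2 head=1 tape=_[_]XY
After 4 steps: state s2, head at 1, tape XY.

state s2, head at 1, tape XY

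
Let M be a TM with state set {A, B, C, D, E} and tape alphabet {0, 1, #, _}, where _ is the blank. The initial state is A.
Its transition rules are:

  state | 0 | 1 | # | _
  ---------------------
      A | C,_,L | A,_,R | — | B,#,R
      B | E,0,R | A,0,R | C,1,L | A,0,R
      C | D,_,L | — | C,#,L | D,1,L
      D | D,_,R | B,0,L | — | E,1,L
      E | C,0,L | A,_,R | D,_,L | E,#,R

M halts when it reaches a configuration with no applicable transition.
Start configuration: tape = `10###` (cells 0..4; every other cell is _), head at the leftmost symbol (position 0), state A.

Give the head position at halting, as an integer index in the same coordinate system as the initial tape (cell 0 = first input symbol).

state=A head=0 tape=____[1]0###   (A,1)→(A,_,R)
state=A head=1 tape=_____[0]###   (A,0)→(C,_,L)
state=C head=0 tape=____[_]_###   (C,_)→(D,1,L)
state=D head=-1 tape=___[_]1_###   (D,_)→(E,1,L)
state=E head=-2 tape=__[_]11_###   (E,_)→(E,#,R)
state=E head=-1 tape=__#[1]1_###   (E,1)→(A,_,R)
state=A head=0 tape=__#_[1]_###   (A,1)→(A,_,R)
state=A head=1 tape=__#__[_]###   (A,_)→(B,#,R)
state=B head=2 tape=__#__#[#]##   (B,#)→(C,1,L)
state=C head=1 tape=__#__[#]1##   (C,#)→(C,#,L)
state=C head=0 tape=__#_[_]#1##   (C,_)→(D,1,L)
state=D head=-1 tape=__#[_]1#1##   (D,_)→(E,1,L)
state=E head=-2 tape=__[#]11#1##   (E,#)→(D,_,L)
state=D head=-3 tape=_[_]_11#1##   (D,_)→(E,1,L)
state=E head=-4 tape=[_]1_11#1##   (E,_)→(E,#,R)
state=E head=-3 tape=#[1]_11#1##   (E,1)→(A,_,R)
state=A head=-2 tape=#_[_]11#1##   (A,_)→(B,#,R)
state=B head=-1 tape=#_#[1]1#1##   (B,1)→(A,0,R)
state=A head=0 tape=#_#0[1]#1##   (A,1)→(A,_,R)
state=A head=1 tape=#_#0_[#]1##
At halt the head is at cell 1.

1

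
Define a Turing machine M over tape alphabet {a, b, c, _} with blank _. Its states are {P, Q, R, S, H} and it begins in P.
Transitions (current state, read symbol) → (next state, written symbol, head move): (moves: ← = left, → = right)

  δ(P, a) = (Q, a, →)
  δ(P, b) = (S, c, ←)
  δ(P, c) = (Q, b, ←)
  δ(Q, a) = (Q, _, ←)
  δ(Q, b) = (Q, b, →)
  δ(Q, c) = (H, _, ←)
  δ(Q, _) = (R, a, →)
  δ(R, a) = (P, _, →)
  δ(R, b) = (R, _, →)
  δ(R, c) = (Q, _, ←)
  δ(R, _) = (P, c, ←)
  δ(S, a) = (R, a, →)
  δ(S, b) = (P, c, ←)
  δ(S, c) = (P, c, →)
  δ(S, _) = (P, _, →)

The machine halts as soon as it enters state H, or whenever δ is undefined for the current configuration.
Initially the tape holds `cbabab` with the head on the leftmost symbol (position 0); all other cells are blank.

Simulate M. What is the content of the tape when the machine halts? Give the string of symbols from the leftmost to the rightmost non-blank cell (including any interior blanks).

a__a_a_c

P | _[c]babab_   read c → write b, move ←, go to Q
Q | [_]bbabab_   read _ → write a, move →, go to R
R | a[b]babab_   read b → write _, move →, go to R
R | a_[b]abab_   read b → write _, move →, go to R
R | a__[a]bab_   read a → write _, move →, go to P
P | a___[b]ab_   read b → write c, move ←, go to S
S | a__[_]cab_   read _ → write _, move →, go to P
P | a___[c]ab_   read c → write b, move ←, go to Q
Q | a__[_]bab_   read _ → write a, move →, go to R
R | a__a[b]ab_   read b → write _, move →, go to R
R | a__a_[a]b_   read a → write _, move →, go to P
P | a__a__[b]_   read b → write c, move ←, go to S
S | a__a_[_]c_   read _ → write _, move →, go to P
P | a__a__[c]_   read c → write b, move ←, go to Q
Q | a__a_[_]b_   read _ → write a, move →, go to R
R | a__a_a[b]_   read b → write _, move →, go to R
R | a__a_a_[_]   read _ → write c, move ←, go to P
P | a__a_a[_]c
The non-blank tape span at halt is a__a_a_c.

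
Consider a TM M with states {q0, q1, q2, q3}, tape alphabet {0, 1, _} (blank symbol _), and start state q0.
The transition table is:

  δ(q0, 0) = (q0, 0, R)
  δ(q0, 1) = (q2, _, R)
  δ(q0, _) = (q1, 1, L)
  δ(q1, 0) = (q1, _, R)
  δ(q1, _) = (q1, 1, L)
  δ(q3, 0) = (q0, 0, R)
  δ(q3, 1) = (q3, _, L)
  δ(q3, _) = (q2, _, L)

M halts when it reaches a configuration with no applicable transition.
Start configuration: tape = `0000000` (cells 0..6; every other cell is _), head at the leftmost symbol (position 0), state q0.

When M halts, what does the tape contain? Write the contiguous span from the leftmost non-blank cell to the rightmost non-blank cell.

000000_1

q0 | [0]000000_   read 0 → write 0, move R, go to q0
q0 | 0[0]00000_   read 0 → write 0, move R, go to q0
q0 | 00[0]0000_   read 0 → write 0, move R, go to q0
q0 | 000[0]000_   read 0 → write 0, move R, go to q0
q0 | 0000[0]00_   read 0 → write 0, move R, go to q0
q0 | 00000[0]0_   read 0 → write 0, move R, go to q0
q0 | 000000[0]_   read 0 → write 0, move R, go to q0
q0 | 0000000[_]   read _ → write 1, move L, go to q1
q1 | 000000[0]1   read 0 → write _, move R, go to q1
q1 | 000000_[1]
The non-blank tape span at halt is 000000_1.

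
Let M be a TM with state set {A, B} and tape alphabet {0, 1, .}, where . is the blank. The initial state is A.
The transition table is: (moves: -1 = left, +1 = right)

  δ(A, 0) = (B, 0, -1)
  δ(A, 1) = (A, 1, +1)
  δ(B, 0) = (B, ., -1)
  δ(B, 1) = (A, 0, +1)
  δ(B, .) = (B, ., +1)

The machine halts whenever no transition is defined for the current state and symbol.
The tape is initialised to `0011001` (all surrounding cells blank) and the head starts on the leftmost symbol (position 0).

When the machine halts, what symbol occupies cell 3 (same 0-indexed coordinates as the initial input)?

state=A head=0 tape=.[0]011001.   (A,0)→(B,0,-1)
state=B head=-1 tape=[.]0011001.   (B,.)→(B,.,+1)
state=B head=0 tape=.[0]011001.   (B,0)→(B,.,-1)
state=B head=-1 tape=[.].011001.   (B,.)→(B,.,+1)
state=B head=0 tape=.[.]011001.   (B,.)→(B,.,+1)
state=B head=1 tape=..[0]11001.   (B,0)→(B,.,-1)
state=B head=0 tape=.[.].11001.   (B,.)→(B,.,+1)
state=B head=1 tape=..[.]11001.   (B,.)→(B,.,+1)
state=B head=2 tape=...[1]1001.   (B,1)→(A,0,+1)
state=A head=3 tape=...0[1]001.   (A,1)→(A,1,+1)
state=A head=4 tape=...01[0]01.   (A,0)→(B,0,-1)
state=B head=3 tape=...0[1]001.   (B,1)→(A,0,+1)
state=A head=4 tape=...00[0]01.   (A,0)→(B,0,-1)
state=B head=3 tape=...0[0]001.   (B,0)→(B,.,-1)
state=B head=2 tape=...[0].001.   (B,0)→(B,.,-1)
state=B head=1 tape=..[.]..001.   (B,.)→(B,.,+1)
state=B head=2 tape=...[.].001.   (B,.)→(B,.,+1)
state=B head=3 tape=....[.]001.   (B,.)→(B,.,+1)
state=B head=4 tape=.....[0]01.   (B,0)→(B,.,-1)
state=B head=3 tape=....[.].01.   (B,.)→(B,.,+1)
state=B head=4 tape=.....[.]01.   (B,.)→(B,.,+1)
state=B head=5 tape=......[0]1.   (B,0)→(B,.,-1)
state=B head=4 tape=.....[.].1.   (B,.)→(B,.,+1)
state=B head=5 tape=......[.]1.   (B,.)→(B,.,+1)
state=B head=6 tape=.......[1].   (B,1)→(A,0,+1)
state=A head=7 tape=.......0[.]
Cell 3 holds . when M halts.

.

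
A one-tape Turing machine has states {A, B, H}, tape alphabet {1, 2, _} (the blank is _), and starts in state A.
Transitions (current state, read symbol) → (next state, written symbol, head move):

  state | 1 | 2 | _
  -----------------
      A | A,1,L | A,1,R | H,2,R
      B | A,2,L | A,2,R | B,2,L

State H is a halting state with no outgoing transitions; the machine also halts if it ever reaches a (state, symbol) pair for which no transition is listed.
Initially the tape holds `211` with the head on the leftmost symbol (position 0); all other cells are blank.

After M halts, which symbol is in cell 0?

state=A head=0 tape=_[2]11   (A,2)→(A,1,R)
state=A head=1 tape=_1[1]1   (A,1)→(A,1,L)
state=A head=0 tape=_[1]11   (A,1)→(A,1,L)
state=A head=-1 tape=[_]111   (A,_)→(H,2,R)
state=H head=0 tape=2[1]11
Cell 0 holds 1 when M halts.

1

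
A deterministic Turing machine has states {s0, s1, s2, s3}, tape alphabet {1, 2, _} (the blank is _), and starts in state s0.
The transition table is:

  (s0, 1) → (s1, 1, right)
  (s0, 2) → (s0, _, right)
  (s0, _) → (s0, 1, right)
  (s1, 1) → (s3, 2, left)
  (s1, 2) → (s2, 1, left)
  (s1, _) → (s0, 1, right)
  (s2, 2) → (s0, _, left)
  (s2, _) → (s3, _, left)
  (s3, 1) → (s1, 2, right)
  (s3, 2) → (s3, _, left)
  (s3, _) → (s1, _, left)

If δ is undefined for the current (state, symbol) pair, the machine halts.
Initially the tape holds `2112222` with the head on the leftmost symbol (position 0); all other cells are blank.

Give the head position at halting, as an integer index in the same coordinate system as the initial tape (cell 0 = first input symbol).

s0 | [2]112222   read 2 → write _, move right, go to s0
s0 | _[1]12222   read 1 → write 1, move right, go to s1
s1 | _1[1]2222   read 1 → write 2, move left, go to s3
s3 | _[1]22222   read 1 → write 2, move right, go to s1
s1 | _2[2]2222   read 2 → write 1, move left, go to s2
s2 | _[2]12222   read 2 → write _, move left, go to s0
s0 | [_]_12222   read _ → write 1, move right, go to s0
s0 | 1[_]12222   read _ → write 1, move right, go to s0
s0 | 11[1]2222   read 1 → write 1, move right, go to s1
s1 | 111[2]222   read 2 → write 1, move left, go to s2
s2 | 11[1]1222
At halt the head is at cell 2.

2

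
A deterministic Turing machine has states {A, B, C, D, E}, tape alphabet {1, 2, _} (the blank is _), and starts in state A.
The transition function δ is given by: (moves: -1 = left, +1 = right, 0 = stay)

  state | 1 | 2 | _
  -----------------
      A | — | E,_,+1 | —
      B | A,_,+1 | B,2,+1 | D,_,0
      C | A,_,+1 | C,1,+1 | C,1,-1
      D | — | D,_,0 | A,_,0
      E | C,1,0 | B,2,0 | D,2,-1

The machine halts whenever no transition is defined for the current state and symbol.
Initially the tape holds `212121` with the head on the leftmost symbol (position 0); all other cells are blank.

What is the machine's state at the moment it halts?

A

state=A head=0 tape=[2]12121_   (A,2)→(E,_,+1)
state=E head=1 tape=_[1]2121_   (E,1)→(C,1,0)
state=C head=1 tape=_[1]2121_   (C,1)→(A,_,+1)
state=A head=2 tape=__[2]121_   (A,2)→(E,_,+1)
state=E head=3 tape=___[1]21_   (E,1)→(C,1,0)
state=C head=3 tape=___[1]21_   (C,1)→(A,_,+1)
state=A head=4 tape=____[2]1_   (A,2)→(E,_,+1)
state=E head=5 tape=_____[1]_   (E,1)→(C,1,0)
state=C head=5 tape=_____[1]_   (C,1)→(A,_,+1)
state=A head=6 tape=______[_]
No transition is defined for (A, _); M halts in state A.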